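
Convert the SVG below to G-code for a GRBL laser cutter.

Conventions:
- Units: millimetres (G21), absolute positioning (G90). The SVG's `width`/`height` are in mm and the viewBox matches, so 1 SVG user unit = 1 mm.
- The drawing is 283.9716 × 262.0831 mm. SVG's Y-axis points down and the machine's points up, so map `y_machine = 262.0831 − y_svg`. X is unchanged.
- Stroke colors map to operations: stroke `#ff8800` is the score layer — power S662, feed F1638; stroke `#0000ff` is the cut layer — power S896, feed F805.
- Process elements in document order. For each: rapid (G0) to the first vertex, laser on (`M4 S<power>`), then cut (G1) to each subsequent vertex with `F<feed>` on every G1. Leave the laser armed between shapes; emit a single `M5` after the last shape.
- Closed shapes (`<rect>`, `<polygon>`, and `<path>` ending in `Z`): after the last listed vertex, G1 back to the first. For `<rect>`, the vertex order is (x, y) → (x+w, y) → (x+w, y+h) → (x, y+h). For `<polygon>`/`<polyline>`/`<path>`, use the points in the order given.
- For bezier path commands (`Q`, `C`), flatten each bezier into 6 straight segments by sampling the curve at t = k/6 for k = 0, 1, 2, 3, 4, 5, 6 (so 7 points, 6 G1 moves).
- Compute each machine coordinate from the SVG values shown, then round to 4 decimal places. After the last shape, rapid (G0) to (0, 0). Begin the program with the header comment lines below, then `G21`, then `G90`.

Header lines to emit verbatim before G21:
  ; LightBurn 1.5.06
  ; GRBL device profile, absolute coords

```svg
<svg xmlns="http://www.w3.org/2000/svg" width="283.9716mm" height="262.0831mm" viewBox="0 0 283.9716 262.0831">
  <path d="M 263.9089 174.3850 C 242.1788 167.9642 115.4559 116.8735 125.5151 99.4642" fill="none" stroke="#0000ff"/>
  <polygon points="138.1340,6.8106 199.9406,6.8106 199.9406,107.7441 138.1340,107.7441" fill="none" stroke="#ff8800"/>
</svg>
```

1 u = 1 mm; y_m = 262.0831 − y.

[1] `<path>` cubic bezier, #0000ff→cut S896 F805: (263.9089,87.6981) → (245.4138,94.2683) → (216.1358,106.1070) → (182.7910,121.0378) → (152.0953,136.8844) → (130.7647,151.4702) → (125.5151,162.6189)

[2] `<polygon>` rectangle, #ff8800→score S662 F1638: (138.1340,255.2725) → (199.9406,255.2725) → (199.9406,154.3390) → (138.1340,154.3390) → (138.1340,255.2725) (closed)

; LightBurn 1.5.06
; GRBL device profile, absolute coords
G21
G90
G0 X263.9089 Y87.6981
M4 S896
G1 X245.4138 Y94.2683 F805
G1 X216.1358 Y106.1070 F805
G1 X182.7910 Y121.0378 F805
G1 X152.0953 Y136.8844 F805
G1 X130.7647 Y151.4702 F805
G1 X125.5151 Y162.6189 F805
G0 X138.1340 Y255.2725
M4 S662
G1 X199.9406 Y255.2725 F1638
G1 X199.9406 Y154.3390 F1638
G1 X138.1340 Y154.3390 F1638
G1 X138.1340 Y255.2725 F1638
M5
G0 X0.0000 Y0.0000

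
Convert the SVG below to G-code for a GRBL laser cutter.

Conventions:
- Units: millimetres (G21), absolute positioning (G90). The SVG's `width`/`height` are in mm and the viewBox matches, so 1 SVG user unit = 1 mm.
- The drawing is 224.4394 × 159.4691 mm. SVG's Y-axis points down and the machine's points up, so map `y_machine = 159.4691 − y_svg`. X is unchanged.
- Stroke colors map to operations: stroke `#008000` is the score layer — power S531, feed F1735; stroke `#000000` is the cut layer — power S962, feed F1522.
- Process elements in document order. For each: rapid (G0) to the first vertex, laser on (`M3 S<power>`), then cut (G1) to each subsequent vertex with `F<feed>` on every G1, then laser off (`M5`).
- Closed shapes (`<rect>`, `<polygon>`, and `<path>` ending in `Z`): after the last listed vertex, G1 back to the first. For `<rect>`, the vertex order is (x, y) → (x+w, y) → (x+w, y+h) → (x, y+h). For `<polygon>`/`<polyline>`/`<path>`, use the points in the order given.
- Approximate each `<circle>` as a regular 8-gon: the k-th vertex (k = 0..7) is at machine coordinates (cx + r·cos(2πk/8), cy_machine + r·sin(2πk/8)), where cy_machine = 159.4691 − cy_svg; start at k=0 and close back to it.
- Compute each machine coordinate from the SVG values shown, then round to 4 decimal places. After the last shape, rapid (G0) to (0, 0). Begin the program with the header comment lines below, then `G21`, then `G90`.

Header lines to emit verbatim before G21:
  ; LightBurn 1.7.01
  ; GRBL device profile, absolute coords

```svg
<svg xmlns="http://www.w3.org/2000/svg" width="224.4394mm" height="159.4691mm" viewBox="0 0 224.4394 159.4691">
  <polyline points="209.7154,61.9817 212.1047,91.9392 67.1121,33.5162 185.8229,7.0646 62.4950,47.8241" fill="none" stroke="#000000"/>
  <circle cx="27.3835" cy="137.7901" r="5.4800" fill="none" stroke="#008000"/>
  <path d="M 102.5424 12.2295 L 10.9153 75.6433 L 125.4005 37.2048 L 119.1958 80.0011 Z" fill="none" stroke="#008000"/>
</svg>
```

Since the viewBox matches the mm dimensions, user units are millimetres directly. The only transform is the Y-flip y_m = 159.4691 − y_svg.

Shape 1 is a open polyline drawn with `<polyline>`. Its stroke #000000 means cut at S962, F1522. After flipping Y the toolpath is (209.7154,97.4874) → (212.1047,67.5299) → (67.1121,125.9529) → (185.8229,152.4045) → (62.4950,111.6450).

Shape 2 is a circle drawn with `<circle>`. Its stroke #008000 means score at S531, F1735. After flipping Y the toolpath is (32.8635,21.6790) → (31.2584,25.5539) → (27.3835,27.1590) → (23.5086,25.5539) → (21.9035,21.6790) → (23.5086,17.8041) → (27.3835,16.1990) → (31.2584,17.8041) → (32.8635,21.6790), returning to the start.

Shape 3 is a closed polygon drawn with `<path>`. Its stroke #008000 means score at S531, F1735. After flipping Y the toolpath is (102.5424,147.2396) → (10.9153,83.8258) → (125.4005,122.2643) → (119.1958,79.4680) → (102.5424,147.2396), returning to the start.

; LightBurn 1.7.01
; GRBL device profile, absolute coords
G21
G90
G0 X209.7154 Y97.4874
M3 S962
G1 X212.1047 Y67.5299 F1522
G1 X67.1121 Y125.9529 F1522
G1 X185.8229 Y152.4045 F1522
G1 X62.4950 Y111.6450 F1522
M5
G0 X32.8635 Y21.6790
M3 S531
G1 X31.2584 Y25.5539 F1735
G1 X27.3835 Y27.1590 F1735
G1 X23.5086 Y25.5539 F1735
G1 X21.9035 Y21.6790 F1735
G1 X23.5086 Y17.8041 F1735
G1 X27.3835 Y16.1990 F1735
G1 X31.2584 Y17.8041 F1735
G1 X32.8635 Y21.6790 F1735
M5
G0 X102.5424 Y147.2396
M3 S531
G1 X10.9153 Y83.8258 F1735
G1 X125.4005 Y122.2643 F1735
G1 X119.1958 Y79.4680 F1735
G1 X102.5424 Y147.2396 F1735
M5
G0 X0.0000 Y0.0000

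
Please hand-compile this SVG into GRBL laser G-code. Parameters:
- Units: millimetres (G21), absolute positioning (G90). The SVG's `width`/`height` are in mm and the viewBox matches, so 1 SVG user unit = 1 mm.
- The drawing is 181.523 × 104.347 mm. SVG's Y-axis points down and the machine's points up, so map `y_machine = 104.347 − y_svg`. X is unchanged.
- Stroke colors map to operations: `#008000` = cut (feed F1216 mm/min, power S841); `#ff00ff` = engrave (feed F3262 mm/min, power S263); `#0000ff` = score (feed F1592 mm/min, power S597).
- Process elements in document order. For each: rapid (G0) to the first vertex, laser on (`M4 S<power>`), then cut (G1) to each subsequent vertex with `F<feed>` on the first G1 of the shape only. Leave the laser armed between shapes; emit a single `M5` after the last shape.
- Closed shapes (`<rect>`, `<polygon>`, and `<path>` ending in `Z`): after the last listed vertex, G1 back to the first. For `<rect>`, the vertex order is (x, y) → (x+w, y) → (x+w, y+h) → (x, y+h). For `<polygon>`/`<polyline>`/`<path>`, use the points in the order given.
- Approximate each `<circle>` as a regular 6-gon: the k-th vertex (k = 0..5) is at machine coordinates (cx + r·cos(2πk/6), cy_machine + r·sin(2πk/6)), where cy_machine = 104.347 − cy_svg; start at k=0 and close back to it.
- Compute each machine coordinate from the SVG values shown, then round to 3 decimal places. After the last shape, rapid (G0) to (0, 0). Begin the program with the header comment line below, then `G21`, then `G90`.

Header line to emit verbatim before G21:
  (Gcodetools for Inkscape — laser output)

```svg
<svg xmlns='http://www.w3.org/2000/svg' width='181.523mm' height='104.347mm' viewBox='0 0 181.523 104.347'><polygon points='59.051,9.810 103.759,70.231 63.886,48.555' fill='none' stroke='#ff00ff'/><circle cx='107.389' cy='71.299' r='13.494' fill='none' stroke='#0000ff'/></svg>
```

viewBox `0 0 181.523 104.347` with mm width/height → 1 unit = 1 mm. Flip: y_m = 104.347 − y_svg.

**Shape 1** — `<polygon>` closed polygon, stroke `#ff00ff` → engrave (S263, F3262). Machine vertices: (59.051,94.537) → (103.759,34.116) → (63.886,55.792) → (59.051,94.537). Closed: final G1 returns to the first vertex.

**Shape 2** — `<circle>` circle, stroke `#0000ff` → score (S597, F1592). Machine vertices: (120.883,33.048) → (114.136,44.734) → (100.642,44.734) → (93.895,33.048) → (100.642,21.362) → (114.136,21.362) → (120.883,33.048). Closed: final G1 returns to the first vertex.

(Gcodetools for Inkscape — laser output)
G21
G90
G0 X59.051 Y94.537
M4 S263
G1 X103.759 Y34.116 F3262
G1 X63.886 Y55.792
G1 X59.051 Y94.537
G0 X120.883 Y33.048
M4 S597
G1 X114.136 Y44.734 F1592
G1 X100.642 Y44.734
G1 X93.895 Y33.048
G1 X100.642 Y21.362
G1 X114.136 Y21.362
G1 X120.883 Y33.048
M5
G0 X0.000 Y0.000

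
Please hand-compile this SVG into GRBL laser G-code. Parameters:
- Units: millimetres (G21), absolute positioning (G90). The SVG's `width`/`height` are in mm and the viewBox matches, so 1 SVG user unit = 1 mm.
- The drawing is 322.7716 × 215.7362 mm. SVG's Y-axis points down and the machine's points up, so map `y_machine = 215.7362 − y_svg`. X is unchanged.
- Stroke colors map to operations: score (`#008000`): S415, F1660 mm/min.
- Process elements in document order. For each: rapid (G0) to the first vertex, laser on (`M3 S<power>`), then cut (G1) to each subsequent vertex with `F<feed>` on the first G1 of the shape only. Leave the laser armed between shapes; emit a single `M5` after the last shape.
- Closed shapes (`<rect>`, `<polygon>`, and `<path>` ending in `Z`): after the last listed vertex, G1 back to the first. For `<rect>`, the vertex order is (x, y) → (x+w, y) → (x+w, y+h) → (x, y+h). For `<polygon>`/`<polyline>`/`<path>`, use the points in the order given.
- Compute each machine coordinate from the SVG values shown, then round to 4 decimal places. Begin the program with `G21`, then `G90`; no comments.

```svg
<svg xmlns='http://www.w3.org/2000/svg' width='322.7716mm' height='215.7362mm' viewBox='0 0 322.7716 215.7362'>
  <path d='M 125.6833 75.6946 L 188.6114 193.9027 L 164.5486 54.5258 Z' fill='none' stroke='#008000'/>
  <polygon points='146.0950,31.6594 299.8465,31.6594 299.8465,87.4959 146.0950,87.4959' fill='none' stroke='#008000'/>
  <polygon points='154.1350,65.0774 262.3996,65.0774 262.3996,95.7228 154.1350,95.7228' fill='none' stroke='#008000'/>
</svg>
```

G21
G90
G0 X125.6833 Y140.0416
M3 S415
G1 X188.6114 Y21.8335 F1660
G1 X164.5486 Y161.2104
G1 X125.6833 Y140.0416
G0 X146.0950 Y184.0768
M3 S415
G1 X299.8465 Y184.0768 F1660
G1 X299.8465 Y128.2403
G1 X146.0950 Y128.2403
G1 X146.0950 Y184.0768
G0 X154.1350 Y150.6588
M3 S415
G1 X262.3996 Y150.6588 F1660
G1 X262.3996 Y120.0134
G1 X154.1350 Y120.0134
G1 X154.1350 Y150.6588
M5

viewBox `0 0 322.7716 215.7362` with mm width/height → 1 unit = 1 mm. Flip: y_m = 215.7362 − y_svg.

**Shape 1** — `<path>` closed polygon, stroke `#008000` → score (S415, F1660). Machine vertices: (125.6833,140.0416) → (188.6114,21.8335) → (164.5486,161.2104) → (125.6833,140.0416). Closed: final G1 returns to the first vertex.

**Shape 2** — `<polygon>` rectangle, stroke `#008000` → score (S415, F1660). Machine vertices: (146.0950,184.0768) → (299.8465,184.0768) → (299.8465,128.2403) → (146.0950,128.2403) → (146.0950,184.0768). Closed: final G1 returns to the first vertex.

**Shape 3** — `<polygon>` rectangle, stroke `#008000` → score (S415, F1660). Machine vertices: (154.1350,150.6588) → (262.3996,150.6588) → (262.3996,120.0134) → (154.1350,120.0134) → (154.1350,150.6588). Closed: final G1 returns to the first vertex.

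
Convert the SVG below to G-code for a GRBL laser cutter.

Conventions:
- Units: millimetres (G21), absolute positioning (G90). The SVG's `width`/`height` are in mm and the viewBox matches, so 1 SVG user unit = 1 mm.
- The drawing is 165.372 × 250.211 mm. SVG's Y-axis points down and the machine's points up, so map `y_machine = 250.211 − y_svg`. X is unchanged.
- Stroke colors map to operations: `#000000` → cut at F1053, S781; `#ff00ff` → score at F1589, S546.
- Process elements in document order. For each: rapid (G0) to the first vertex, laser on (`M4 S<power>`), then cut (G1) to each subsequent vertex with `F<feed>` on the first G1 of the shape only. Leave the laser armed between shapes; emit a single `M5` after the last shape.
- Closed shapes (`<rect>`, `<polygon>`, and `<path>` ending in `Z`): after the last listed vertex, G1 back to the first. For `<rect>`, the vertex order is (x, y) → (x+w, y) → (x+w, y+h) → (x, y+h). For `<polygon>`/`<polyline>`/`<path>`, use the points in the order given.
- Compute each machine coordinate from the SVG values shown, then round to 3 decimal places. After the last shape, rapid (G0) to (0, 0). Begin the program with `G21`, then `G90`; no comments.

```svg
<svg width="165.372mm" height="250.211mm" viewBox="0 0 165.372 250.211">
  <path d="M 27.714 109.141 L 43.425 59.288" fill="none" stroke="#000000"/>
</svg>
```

G21
G90
G0 X27.714 Y141.070
M4 S781
G1 X43.425 Y190.923 F1053
M5
G0 X0.000 Y0.000

Since the viewBox matches the mm dimensions, user units are millimetres directly. The only transform is the Y-flip y_m = 250.211 − y_svg.

Shape 1 is a line segment drawn with `<path>`. Its stroke #000000 means cut at S781, F1053. After flipping Y the toolpath is (27.714,141.070) → (43.425,190.923).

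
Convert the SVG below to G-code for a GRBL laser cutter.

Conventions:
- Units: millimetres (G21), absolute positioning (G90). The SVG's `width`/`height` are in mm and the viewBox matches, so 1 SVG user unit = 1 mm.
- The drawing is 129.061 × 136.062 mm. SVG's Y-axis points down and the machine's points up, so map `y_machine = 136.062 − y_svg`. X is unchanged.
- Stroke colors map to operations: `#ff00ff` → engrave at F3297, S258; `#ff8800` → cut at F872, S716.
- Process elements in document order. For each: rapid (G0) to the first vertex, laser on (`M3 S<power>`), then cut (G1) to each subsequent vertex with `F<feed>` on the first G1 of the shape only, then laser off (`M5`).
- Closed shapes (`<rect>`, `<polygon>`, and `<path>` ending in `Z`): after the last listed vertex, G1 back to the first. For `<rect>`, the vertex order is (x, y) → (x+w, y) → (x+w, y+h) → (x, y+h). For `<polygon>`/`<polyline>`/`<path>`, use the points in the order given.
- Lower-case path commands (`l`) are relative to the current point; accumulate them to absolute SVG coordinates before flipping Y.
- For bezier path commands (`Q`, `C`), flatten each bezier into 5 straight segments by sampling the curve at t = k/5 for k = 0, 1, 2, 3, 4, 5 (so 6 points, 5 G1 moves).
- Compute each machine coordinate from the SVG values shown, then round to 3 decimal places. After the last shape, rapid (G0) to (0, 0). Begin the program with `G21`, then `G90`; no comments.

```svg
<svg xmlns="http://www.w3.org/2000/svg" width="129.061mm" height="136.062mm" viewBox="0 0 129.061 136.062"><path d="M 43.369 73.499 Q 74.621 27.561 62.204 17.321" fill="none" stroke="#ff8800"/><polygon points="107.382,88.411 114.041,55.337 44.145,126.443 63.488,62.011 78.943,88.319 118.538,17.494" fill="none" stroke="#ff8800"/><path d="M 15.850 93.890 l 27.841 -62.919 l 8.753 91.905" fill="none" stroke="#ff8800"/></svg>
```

G21
G90
G0 X43.369 Y62.563
M3 S716
G1 X54.123 Y79.510 F872
G1 X61.384 Y93.602
G1 X65.151 Y104.837
G1 X65.424 Y113.217
G1 X62.204 Y118.741
M5
G0 X107.382 Y47.651
M3 S716
G1 X114.041 Y80.725 F872
G1 X44.145 Y9.619
G1 X63.488 Y74.051
G1 X78.943 Y47.743
G1 X118.538 Y118.568
G1 X107.382 Y47.651
M5
G0 X15.850 Y42.172
M3 S716
G1 X43.691 Y105.091 F872
G1 X52.444 Y13.186
M5
G0 X0.000 Y0.000

1 u = 1 mm; y_m = 136.062 − y.

[1] `<path>` quadratic bezier, #ff8800→cut S716 F872: (43.369,62.563) → (54.123,79.510) → (61.384,93.602) → (65.151,104.837) → (65.424,113.217) → (62.204,118.741)

[2] `<polygon>` closed polygon, #ff8800→cut S716 F872: (107.382,47.651) → (114.041,80.725) → (44.145,9.619) → (63.488,74.051) → (78.943,47.743) → (118.538,118.568) → (107.382,47.651) (closed)

[3] `<path>` open polyline, #ff8800→cut S716 F872: (15.850,42.172) → (43.691,105.091) → (52.444,13.186)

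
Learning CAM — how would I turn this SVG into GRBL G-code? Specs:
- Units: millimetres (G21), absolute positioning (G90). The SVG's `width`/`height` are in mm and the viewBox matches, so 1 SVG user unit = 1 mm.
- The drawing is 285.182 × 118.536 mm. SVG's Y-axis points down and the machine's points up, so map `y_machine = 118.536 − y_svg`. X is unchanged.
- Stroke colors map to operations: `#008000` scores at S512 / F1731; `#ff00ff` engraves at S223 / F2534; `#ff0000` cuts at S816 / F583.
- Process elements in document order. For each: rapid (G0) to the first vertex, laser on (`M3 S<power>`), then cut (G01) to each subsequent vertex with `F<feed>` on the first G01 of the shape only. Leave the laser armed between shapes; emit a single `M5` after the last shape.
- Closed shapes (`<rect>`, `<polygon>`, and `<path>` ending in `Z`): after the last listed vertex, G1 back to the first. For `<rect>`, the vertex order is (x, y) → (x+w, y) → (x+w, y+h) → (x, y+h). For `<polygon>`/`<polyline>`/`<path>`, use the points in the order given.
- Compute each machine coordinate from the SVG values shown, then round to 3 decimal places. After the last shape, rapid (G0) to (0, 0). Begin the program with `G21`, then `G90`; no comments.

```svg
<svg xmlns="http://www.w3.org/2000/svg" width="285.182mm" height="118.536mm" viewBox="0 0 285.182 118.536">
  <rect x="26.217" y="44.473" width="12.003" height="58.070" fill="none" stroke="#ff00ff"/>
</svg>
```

1 u = 1 mm; y_m = 118.536 − y.

[1] `<rect>` rectangle, #ff00ff→engrave S223 F2534: (26.217,74.063) → (38.220,74.063) → (38.220,15.993) → (26.217,15.993) → (26.217,74.063) (closed)

G21
G90
G0 X26.217 Y74.063
M3 S223
G01 X38.220 Y74.063 F2534
G01 X38.220 Y15.993
G01 X26.217 Y15.993
G01 X26.217 Y74.063
M5
G0 X0.000 Y0.000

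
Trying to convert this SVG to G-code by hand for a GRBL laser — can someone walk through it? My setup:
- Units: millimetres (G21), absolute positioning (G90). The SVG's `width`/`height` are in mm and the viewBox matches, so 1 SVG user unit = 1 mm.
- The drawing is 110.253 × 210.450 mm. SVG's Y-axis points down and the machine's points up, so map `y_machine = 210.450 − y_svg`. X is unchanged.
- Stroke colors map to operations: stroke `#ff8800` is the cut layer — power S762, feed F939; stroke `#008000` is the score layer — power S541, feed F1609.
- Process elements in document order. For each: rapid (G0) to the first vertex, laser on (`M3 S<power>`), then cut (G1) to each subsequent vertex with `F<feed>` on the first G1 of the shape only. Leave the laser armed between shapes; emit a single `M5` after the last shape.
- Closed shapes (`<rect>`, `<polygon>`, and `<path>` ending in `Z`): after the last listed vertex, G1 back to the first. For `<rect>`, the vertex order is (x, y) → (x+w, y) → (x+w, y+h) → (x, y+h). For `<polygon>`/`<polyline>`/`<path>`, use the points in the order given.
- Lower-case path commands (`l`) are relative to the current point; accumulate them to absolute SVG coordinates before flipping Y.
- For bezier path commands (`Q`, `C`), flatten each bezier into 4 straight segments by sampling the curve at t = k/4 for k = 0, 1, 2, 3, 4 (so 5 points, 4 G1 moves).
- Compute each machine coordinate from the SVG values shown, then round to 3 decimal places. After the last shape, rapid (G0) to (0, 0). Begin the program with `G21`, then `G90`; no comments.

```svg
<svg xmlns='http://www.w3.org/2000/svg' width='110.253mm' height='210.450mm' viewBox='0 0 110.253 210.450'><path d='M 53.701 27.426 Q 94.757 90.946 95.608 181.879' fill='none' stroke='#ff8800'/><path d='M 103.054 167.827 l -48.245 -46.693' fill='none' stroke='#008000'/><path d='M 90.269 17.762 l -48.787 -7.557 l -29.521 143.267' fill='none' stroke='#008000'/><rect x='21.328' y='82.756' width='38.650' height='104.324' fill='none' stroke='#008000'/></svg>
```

1 u = 1 mm; y_m = 210.450 − y.

[1] `<path>` quadratic bezier, #ff8800→cut S762 F939: (53.701,183.024) → (71.716,149.551) → (84.706,112.651) → (92.670,72.324) → (95.608,28.571)

[2] `<path>` line segment, #008000→score S541 F1609: (103.054,42.623) → (54.809,89.316)

[3] `<path>` open polyline, #008000→score S541 F1609: (90.269,192.688) → (41.482,200.245) → (11.961,56.978)

[4] `<rect>` rectangle, #008000→score S541 F1609: (21.328,127.694) → (59.978,127.694) → (59.978,23.370) → (21.328,23.370) → (21.328,127.694) (closed)

G21
G90
G0 X53.701 Y183.024
M3 S762
G1 X71.716 Y149.551 F939
G1 X84.706 Y112.651
G1 X92.670 Y72.324
G1 X95.608 Y28.571
G0 X103.054 Y42.623
M3 S541
G1 X54.809 Y89.316 F1609
G0 X90.269 Y192.688
M3 S541
G1 X41.482 Y200.245 F1609
G1 X11.961 Y56.978
G0 X21.328 Y127.694
M3 S541
G1 X59.978 Y127.694 F1609
G1 X59.978 Y23.370
G1 X21.328 Y23.370
G1 X21.328 Y127.694
M5
G0 X0.000 Y0.000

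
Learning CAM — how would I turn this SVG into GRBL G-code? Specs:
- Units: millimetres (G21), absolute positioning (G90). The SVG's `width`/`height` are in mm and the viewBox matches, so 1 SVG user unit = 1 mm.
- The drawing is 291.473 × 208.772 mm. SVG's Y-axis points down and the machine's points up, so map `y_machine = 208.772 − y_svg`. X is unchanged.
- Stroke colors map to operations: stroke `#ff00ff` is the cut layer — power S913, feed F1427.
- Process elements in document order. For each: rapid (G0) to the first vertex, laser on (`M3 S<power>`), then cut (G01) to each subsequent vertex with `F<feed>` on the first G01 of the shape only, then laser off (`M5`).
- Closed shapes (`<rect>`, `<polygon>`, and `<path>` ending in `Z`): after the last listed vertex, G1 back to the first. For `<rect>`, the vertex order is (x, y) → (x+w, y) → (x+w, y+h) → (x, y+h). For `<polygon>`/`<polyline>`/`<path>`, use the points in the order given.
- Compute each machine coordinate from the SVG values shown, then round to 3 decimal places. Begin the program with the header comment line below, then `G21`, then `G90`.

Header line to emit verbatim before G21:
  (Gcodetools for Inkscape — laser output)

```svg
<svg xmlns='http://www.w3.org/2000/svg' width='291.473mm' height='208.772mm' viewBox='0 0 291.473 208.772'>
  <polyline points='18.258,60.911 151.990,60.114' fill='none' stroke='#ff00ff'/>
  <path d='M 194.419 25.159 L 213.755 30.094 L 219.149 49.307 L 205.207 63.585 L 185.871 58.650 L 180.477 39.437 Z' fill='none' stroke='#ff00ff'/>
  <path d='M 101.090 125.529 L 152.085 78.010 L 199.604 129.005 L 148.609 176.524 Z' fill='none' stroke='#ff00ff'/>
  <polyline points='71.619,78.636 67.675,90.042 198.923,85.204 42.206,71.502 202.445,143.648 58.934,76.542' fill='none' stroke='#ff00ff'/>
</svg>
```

viewBox `0 0 291.473 208.772` with mm width/height → 1 unit = 1 mm. Flip: y_m = 208.772 − y_svg.

**Shape 1** — `<polyline>` line segment, stroke `#ff00ff` → cut (S913, F1427). Machine vertices: (18.258,147.861) → (151.990,148.658). Open path.

**Shape 2** — `<path>` regular polygon, stroke `#ff00ff` → cut (S913, F1427). Machine vertices: (194.419,183.613) → (213.755,178.678) → (219.149,159.465) → (205.207,145.187) → (185.871,150.122) → (180.477,169.335) → (194.419,183.613). Closed: final G1 returns to the first vertex.

**Shape 3** — `<path>` regular polygon, stroke `#ff00ff` → cut (S913, F1427). Machine vertices: (101.090,83.243) → (152.085,130.762) → (199.604,79.767) → (148.609,32.248) → (101.090,83.243). Closed: final G1 returns to the first vertex.

**Shape 4** — `<polyline>` open polyline, stroke `#ff00ff` → cut (S913, F1427). Machine vertices: (71.619,130.136) → (67.675,118.730) → (198.923,123.568) → (42.206,137.270) → (202.445,65.124) → (58.934,132.230). Open path.

(Gcodetools for Inkscape — laser output)
G21
G90
G0 X18.258 Y147.861
M3 S913
G01 X151.990 Y148.658 F1427
M5
G0 X194.419 Y183.613
M3 S913
G01 X213.755 Y178.678 F1427
G01 X219.149 Y159.465
G01 X205.207 Y145.187
G01 X185.871 Y150.122
G01 X180.477 Y169.335
G01 X194.419 Y183.613
M5
G0 X101.090 Y83.243
M3 S913
G01 X152.085 Y130.762 F1427
G01 X199.604 Y79.767
G01 X148.609 Y32.248
G01 X101.090 Y83.243
M5
G0 X71.619 Y130.136
M3 S913
G01 X67.675 Y118.730 F1427
G01 X198.923 Y123.568
G01 X42.206 Y137.270
G01 X202.445 Y65.124
G01 X58.934 Y132.230
M5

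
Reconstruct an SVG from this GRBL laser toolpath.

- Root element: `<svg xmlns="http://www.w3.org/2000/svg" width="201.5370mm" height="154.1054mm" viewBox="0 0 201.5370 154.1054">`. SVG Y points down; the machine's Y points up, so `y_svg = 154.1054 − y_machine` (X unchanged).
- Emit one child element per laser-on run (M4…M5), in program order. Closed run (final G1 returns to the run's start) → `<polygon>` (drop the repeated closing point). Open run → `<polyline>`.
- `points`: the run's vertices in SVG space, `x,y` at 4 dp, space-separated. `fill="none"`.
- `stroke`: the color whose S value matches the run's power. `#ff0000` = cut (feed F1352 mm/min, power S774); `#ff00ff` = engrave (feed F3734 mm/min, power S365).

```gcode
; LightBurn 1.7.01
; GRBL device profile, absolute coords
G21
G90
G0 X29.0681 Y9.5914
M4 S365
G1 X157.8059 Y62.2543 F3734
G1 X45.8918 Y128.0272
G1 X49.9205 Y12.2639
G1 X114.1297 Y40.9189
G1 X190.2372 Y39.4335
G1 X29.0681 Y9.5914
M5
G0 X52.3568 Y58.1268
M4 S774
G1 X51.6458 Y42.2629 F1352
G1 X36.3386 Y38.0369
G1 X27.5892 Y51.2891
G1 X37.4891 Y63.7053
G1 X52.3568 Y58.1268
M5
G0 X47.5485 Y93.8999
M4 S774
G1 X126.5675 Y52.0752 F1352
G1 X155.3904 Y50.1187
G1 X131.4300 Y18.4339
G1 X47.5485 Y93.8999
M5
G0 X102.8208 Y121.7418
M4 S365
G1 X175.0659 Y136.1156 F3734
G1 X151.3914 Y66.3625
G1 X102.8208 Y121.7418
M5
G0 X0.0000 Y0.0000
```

Each laser-on run becomes one SVG element. Flip Y back into SVG space with y_svg = 154.1054 − y_machine.

Run 1: power S365 maps to stroke `#ff00ff` (engrave). The run returns to its start, so emit a `<polygon>` with points (Y-flipped): 29.0681,144.5140 157.8059,91.8511 45.8918,26.0782 49.9205,141.8415 114.1297,113.1865 190.2372,114.6719.

Run 2: S774 ⇒ cut layer `#ff0000`. The run returns to its start, so emit a `<polygon>` with points (Y-flipped): 52.3568,95.9786 51.6458,111.8425 36.3386,116.0685 27.5892,102.8163 37.4891,90.4001.

Run 3: S774 ⇒ cut layer `#ff0000`. The run returns to its start, so emit a `<polygon>` with points (Y-flipped): 47.5485,60.2055 126.5675,102.0302 155.3904,103.9867 131.4300,135.6715.

Run 4: power S365 maps to stroke `#ff00ff` (engrave). The run returns to its start, so emit a `<polygon>` with points (Y-flipped): 102.8208,32.3636 175.0659,17.9898 151.3914,87.7429.

<svg xmlns="http://www.w3.org/2000/svg" width="201.5370mm" height="154.1054mm" viewBox="0 0 201.5370 154.1054">
  <polygon points="29.0681,144.5140 157.8059,91.8511 45.8918,26.0782 49.9205,141.8415 114.1297,113.1865 190.2372,114.6719" fill="none" stroke="#ff00ff"/>
  <polygon points="52.3568,95.9786 51.6458,111.8425 36.3386,116.0685 27.5892,102.8163 37.4891,90.4001" fill="none" stroke="#ff0000"/>
  <polygon points="47.5485,60.2055 126.5675,102.0302 155.3904,103.9867 131.4300,135.6715" fill="none" stroke="#ff0000"/>
  <polygon points="102.8208,32.3636 175.0659,17.9898 151.3914,87.7429" fill="none" stroke="#ff00ff"/>
</svg>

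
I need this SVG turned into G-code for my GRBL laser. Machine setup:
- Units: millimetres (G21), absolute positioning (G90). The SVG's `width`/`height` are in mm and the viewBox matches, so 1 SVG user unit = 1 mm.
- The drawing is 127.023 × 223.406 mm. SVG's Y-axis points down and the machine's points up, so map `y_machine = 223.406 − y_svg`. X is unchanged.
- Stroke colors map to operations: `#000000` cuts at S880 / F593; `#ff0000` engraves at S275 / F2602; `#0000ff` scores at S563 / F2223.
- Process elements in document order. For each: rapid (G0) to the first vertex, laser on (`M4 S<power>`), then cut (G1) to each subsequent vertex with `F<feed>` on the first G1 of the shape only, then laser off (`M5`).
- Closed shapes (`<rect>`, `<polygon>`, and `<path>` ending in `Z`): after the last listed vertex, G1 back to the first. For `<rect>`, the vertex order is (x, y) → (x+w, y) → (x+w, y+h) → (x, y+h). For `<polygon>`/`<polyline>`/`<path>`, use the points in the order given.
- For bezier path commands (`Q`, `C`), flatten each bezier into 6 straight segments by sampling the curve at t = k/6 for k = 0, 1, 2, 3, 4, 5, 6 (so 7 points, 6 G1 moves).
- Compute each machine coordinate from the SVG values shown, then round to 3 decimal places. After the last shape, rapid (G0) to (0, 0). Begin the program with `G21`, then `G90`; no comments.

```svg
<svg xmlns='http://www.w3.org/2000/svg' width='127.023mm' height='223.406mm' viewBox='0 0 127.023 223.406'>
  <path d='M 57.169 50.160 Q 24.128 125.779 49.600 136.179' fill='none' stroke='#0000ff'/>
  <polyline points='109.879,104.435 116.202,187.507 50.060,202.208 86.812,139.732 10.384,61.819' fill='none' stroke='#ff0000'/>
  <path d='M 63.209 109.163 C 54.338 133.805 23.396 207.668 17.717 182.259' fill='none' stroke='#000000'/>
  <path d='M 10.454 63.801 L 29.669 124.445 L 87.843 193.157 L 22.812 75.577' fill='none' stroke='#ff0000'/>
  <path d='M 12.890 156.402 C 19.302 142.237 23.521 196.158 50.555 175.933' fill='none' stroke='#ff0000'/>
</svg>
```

1 u = 1 mm; y_m = 223.406 − y.

[1] `<path>` quadratic bezier, #0000ff→score S563 F2223: (57.169,173.246) → (47.781,149.851) → (41.643,130.080) → (38.756,113.932) → (39.120,101.407) → (42.735,92.505) → (49.600,87.227)

[2] `<polyline>` open polyline, #ff0000→engrave S275 F2602: (109.879,118.971) → (116.202,35.899) → (50.060,21.198) → (86.812,83.674) → (10.384,161.587)

[3] `<path>` cubic bezier, #000000→cut S880 F593: (63.209,114.243) → (57.153,98.508) → (48.734,78.694) → (39.266,58.926) → (30.064,43.329) → (22.443,36.028) → (17.717,41.147)

[4] `<path>` open polyline, #ff0000→engrave S275 F2602: (10.454,159.605) → (29.669,98.961) → (87.843,30.249) → (22.812,147.829)

[5] `<path>` cubic bezier, #ff0000→engrave S275 F2602: (12.890,67.004) → (16.029,69.071) → (19.497,63.742) → (23.989,54.966) → (30.200,46.695) → (38.823,42.881) → (50.555,47.473)

G21
G90
G0 X57.169 Y173.246
M4 S563
G1 X47.781 Y149.851 F2223
G1 X41.643 Y130.080
G1 X38.756 Y113.932
G1 X39.120 Y101.407
G1 X42.735 Y92.505
G1 X49.600 Y87.227
M5
G0 X109.879 Y118.971
M4 S275
G1 X116.202 Y35.899 F2602
G1 X50.060 Y21.198
G1 X86.812 Y83.674
G1 X10.384 Y161.587
M5
G0 X63.209 Y114.243
M4 S880
G1 X57.153 Y98.508 F593
G1 X48.734 Y78.694
G1 X39.266 Y58.926
G1 X30.064 Y43.329
G1 X22.443 Y36.028
G1 X17.717 Y41.147
M5
G0 X10.454 Y159.605
M4 S275
G1 X29.669 Y98.961 F2602
G1 X87.843 Y30.249
G1 X22.812 Y147.829
M5
G0 X12.890 Y67.004
M4 S275
G1 X16.029 Y69.071 F2602
G1 X19.497 Y63.742
G1 X23.989 Y54.966
G1 X30.200 Y46.695
G1 X38.823 Y42.881
G1 X50.555 Y47.473
M5
G0 X0.000 Y0.000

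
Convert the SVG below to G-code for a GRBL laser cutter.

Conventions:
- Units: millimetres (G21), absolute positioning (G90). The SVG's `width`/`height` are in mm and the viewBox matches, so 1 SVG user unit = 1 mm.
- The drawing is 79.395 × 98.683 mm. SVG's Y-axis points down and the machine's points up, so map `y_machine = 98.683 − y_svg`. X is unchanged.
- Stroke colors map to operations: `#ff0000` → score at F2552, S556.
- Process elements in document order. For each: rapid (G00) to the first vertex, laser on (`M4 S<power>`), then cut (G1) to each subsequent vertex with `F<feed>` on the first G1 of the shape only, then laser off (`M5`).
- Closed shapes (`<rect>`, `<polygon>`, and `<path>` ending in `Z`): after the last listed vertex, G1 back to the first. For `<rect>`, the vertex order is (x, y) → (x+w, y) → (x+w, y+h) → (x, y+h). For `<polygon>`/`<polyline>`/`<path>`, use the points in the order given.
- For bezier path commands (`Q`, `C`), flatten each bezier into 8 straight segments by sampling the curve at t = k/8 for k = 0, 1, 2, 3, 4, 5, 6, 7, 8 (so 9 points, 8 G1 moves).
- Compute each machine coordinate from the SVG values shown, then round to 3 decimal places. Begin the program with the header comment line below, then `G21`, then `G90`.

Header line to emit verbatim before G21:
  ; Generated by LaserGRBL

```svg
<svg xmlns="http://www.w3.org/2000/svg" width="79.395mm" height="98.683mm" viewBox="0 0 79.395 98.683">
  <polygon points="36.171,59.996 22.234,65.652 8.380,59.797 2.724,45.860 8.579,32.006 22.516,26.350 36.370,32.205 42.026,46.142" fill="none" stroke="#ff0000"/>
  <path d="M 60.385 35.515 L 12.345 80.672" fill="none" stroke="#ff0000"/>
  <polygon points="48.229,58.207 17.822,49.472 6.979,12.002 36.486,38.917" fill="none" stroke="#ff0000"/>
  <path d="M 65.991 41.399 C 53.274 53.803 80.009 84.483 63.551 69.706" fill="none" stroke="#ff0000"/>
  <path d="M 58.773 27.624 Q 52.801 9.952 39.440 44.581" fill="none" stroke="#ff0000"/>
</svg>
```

Since the viewBox matches the mm dimensions, user units are millimetres directly. The only transform is the Y-flip y_m = 98.683 − y_svg.

Shape 1 is a regular polygon drawn with `<polygon>`. Its stroke #ff0000 means score at S556, F2552. After flipping Y the toolpath is (36.171,38.687) → (22.234,33.031) → (8.380,38.886) → (2.724,52.823) → (8.579,66.677) → (22.516,72.333) → (36.370,66.478) → (42.026,52.541) → (36.171,38.687), returning to the start.

Shape 2 is a line segment drawn with `<path>`. Its stroke #ff0000 means score at S556, F2552. After flipping Y the toolpath is (60.385,63.168) → (12.345,18.011).

Shape 3 is a closed polygon drawn with `<polygon>`. Its stroke #ff0000 means score at S556, F2552. After flipping Y the toolpath is (48.229,40.476) → (17.822,49.211) → (6.979,86.681) → (36.486,59.766) → (48.229,40.476), returning to the start.

Shape 4 is a cubic bezier drawn with `<path>`. Its stroke #ff0000 means score at S556, F2552. After flipping Y the toolpath is (65.991,57.284) → (62.910,51.900) → (62.559,45.550) → (63.970,38.980) → (66.174,32.938) → (68.202,28.169) → (69.087,25.422) → (67.859,25.442) → (63.551,28.977).

Shape 5 is a quadratic bezier drawn with `<path>`. Its stroke #ff0000 means score at S556, F2552. After flipping Y the toolpath is (58.773,71.059) → (57.165,74.660) → (55.325,76.626) → (53.255,76.958) → (50.954,75.656) → (48.422,72.719) → (45.659,68.148) → (42.665,61.942) → (39.440,54.102).

; Generated by LaserGRBL
G21
G90
G00 X36.171 Y38.687
M4 S556
G1 X22.234 Y33.031 F2552
G1 X8.380 Y38.886
G1 X2.724 Y52.823
G1 X8.579 Y66.677
G1 X22.516 Y72.333
G1 X36.370 Y66.478
G1 X42.026 Y52.541
G1 X36.171 Y38.687
M5
G00 X60.385 Y63.168
M4 S556
G1 X12.345 Y18.011 F2552
M5
G00 X48.229 Y40.476
M4 S556
G1 X17.822 Y49.211 F2552
G1 X6.979 Y86.681
G1 X36.486 Y59.766
G1 X48.229 Y40.476
M5
G00 X65.991 Y57.284
M4 S556
G1 X62.910 Y51.900 F2552
G1 X62.559 Y45.550
G1 X63.970 Y38.980
G1 X66.174 Y32.938
G1 X68.202 Y28.169
G1 X69.087 Y25.422
G1 X67.859 Y25.442
G1 X63.551 Y28.977
M5
G00 X58.773 Y71.059
M4 S556
G1 X57.165 Y74.660 F2552
G1 X55.325 Y76.626
G1 X53.255 Y76.958
G1 X50.954 Y75.656
G1 X48.422 Y72.719
G1 X45.659 Y68.148
G1 X42.665 Y61.942
G1 X39.440 Y54.102
M5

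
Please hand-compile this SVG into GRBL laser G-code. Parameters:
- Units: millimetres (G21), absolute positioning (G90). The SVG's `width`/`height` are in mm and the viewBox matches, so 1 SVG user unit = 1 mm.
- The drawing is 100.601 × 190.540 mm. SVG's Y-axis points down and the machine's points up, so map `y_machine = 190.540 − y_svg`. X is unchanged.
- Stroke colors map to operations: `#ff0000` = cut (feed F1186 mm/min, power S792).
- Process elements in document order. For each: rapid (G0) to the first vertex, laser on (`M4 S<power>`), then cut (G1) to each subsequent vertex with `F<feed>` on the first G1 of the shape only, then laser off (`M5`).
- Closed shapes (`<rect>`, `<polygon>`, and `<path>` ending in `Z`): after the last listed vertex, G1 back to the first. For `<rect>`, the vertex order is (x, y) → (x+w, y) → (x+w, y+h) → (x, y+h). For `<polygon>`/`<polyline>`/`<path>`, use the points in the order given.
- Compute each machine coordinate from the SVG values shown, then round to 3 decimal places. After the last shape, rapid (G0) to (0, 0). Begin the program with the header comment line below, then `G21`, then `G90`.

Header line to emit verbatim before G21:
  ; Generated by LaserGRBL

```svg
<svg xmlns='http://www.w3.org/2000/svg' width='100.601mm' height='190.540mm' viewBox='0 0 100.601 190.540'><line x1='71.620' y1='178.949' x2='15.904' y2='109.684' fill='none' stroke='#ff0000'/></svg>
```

; Generated by LaserGRBL
G21
G90
G0 X71.620 Y11.591
M4 S792
G1 X15.904 Y80.856 F1186
M5
G0 X0.000 Y0.000

Since the viewBox matches the mm dimensions, user units are millimetres directly. The only transform is the Y-flip y_m = 190.540 − y_svg.

Shape 1 is a line segment drawn with `<line>`. Its stroke #ff0000 means cut at S792, F1186. After flipping Y the toolpath is (71.620,11.591) → (15.904,80.856).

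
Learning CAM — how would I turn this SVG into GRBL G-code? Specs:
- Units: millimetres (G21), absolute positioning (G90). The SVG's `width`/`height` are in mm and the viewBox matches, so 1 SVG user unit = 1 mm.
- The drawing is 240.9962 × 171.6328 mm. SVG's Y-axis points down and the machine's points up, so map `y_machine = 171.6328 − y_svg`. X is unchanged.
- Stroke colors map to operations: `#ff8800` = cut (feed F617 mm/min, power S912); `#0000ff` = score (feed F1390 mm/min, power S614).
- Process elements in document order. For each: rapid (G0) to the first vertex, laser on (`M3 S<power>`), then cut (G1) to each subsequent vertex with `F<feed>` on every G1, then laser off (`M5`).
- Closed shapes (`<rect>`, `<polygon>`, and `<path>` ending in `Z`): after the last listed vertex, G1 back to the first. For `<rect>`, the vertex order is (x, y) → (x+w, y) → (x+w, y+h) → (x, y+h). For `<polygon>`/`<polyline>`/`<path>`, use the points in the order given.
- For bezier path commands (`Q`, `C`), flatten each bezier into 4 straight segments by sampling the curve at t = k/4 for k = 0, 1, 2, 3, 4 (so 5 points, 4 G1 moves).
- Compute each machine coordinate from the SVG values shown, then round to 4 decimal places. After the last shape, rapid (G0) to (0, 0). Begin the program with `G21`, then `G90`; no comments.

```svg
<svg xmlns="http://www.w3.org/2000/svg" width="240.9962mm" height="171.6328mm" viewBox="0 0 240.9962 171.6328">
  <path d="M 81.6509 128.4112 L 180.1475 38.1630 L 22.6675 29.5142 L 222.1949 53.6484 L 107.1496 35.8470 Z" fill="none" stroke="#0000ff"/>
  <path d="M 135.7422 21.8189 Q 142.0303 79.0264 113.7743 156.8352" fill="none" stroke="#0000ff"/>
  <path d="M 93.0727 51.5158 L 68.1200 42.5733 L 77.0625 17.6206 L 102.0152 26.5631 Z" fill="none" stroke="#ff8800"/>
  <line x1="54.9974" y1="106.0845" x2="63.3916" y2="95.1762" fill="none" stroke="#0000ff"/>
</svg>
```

G21
G90
G0 X81.6509 Y43.2216
M3 S614
G1 X180.1475 Y133.4698 F1390
G1 X22.6675 Y142.1186 F1390
G1 X222.1949 Y117.9844 F1390
G1 X107.1496 Y135.7858 F1390
G1 X81.6509 Y43.2216 F1390
M5
G0 X135.7422 Y149.8139
M3 S614
G1 X136.7272 Y119.9226 F1390
G1 X133.3943 Y87.4561 F1390
G1 X125.7433 Y52.4144 F1390
G1 X113.7743 Y14.7976 F1390
M5
G0 X93.0727 Y120.1170
M3 S912
G1 X68.1200 Y129.0595 F617
G1 X77.0625 Y154.0122 F617
G1 X102.0152 Y145.0697 F617
G1 X93.0727 Y120.1170 F617
M5
G0 X54.9974 Y65.5483
M3 S614
G1 X63.3916 Y76.4566 F1390
M5
G0 X0.0000 Y0.0000

viewBox `0 0 240.9962 171.6328` with mm width/height → 1 unit = 1 mm. Flip: y_m = 171.6328 − y_svg.

**Shape 1** — `<path>` closed polygon, stroke `#0000ff` → score (S614, F1390). Machine vertices: (81.6509,43.2216) → (180.1475,133.4698) → (22.6675,142.1186) → (222.1949,117.9844) → (107.1496,135.7858) → (81.6509,43.2216). Closed: final G1 returns to the first vertex.

**Shape 2** — `<path>` quadratic bezier, stroke `#0000ff` → score (S614, F1390). Control points (SVG): P0=(135.7422,21.8189), P1=(142.0303,79.0264), P2=(113.7743,156.8352); sampled at t=k/4. Machine vertices: (135.7422,149.8139) → (136.7272,119.9226) → (133.3943,87.4561) → (125.7433,52.4144) → (113.7743,14.7976). Open path.

**Shape 3** — `<path>` regular polygon, stroke `#ff8800` → cut (S912, F617). Machine vertices: (93.0727,120.1170) → (68.1200,129.0595) → (77.0625,154.0122) → (102.0152,145.0697) → (93.0727,120.1170). Closed: final G1 returns to the first vertex.

**Shape 4** — `<line>` line segment, stroke `#0000ff` → score (S614, F1390). Machine vertices: (54.9974,65.5483) → (63.3916,76.4566). Open path.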